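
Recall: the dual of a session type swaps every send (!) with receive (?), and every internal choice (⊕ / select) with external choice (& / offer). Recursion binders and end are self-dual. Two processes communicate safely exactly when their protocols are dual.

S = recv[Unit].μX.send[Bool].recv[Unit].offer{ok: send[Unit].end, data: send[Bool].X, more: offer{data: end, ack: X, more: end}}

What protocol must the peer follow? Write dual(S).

recv[Unit] → send[Unit]
  μX → μX  (μ self-dual)
    send[Bool] → recv[Bool]
      recv[Unit] → send[Unit]
        offer{ok,data,more} → select{ok,data,more}  (offer→select)
          [ok]
            send[Unit] → recv[Unit]
              dual(end) = end
          [data]
            send[Bool] → recv[Bool]
              dual(X) = X
          [more]
            offer{data,ack,more} → select{data,ack,more}  (offer→select)
              [data]
                dual(end) = end
              [ack]
                dual(X) = X
              [more]
                dual(end) = end

send[Unit].μX.recv[Bool].send[Unit].select{ok: recv[Unit].end, data: recv[Bool].X, more: select{data: end, ack: X, more: end}}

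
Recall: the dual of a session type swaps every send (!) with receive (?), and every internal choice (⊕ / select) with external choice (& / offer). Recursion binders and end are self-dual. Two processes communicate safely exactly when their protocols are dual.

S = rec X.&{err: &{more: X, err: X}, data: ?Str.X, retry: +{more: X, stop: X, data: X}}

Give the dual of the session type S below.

rec X.+{err: +{more: X, err: X}, data: !Str.X, retry: &{more: X, stop: X, data: X}}

rec X ↦ rec X  (binder kept)
  &{err,data,retry} ↦ +{err,data,retry}  (offer→select)
    case err:
      &{more,err} ↦ +{more,err}  (offer→select)
        case more:
          X ↦ X
        case err:
          X ↦ X
    case data:
      ?Str ↦ !Str
        X ↦ X
    case retry:
      +{more,stop,data} ↦ &{more,stop,data}  (⊕→&)
        case more:
          X ↦ X
        case stop:
          X ↦ X
        case data:
          X ↦ X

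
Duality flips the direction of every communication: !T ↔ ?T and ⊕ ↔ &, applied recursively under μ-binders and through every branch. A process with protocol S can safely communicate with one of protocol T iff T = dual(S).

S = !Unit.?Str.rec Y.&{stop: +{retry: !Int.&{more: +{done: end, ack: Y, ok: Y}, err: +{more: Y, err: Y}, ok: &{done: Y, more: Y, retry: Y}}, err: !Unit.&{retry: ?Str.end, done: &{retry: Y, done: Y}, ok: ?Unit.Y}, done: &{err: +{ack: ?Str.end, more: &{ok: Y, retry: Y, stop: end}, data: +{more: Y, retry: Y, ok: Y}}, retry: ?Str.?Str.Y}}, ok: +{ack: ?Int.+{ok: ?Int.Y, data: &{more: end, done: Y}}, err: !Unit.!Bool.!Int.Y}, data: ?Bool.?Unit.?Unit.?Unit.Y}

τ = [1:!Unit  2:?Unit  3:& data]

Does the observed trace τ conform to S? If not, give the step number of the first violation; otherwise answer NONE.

2

[1] !Unit  match  state: ?Str.rec Y.…
[2] got ?Unit, protocol expects ?Str  ✗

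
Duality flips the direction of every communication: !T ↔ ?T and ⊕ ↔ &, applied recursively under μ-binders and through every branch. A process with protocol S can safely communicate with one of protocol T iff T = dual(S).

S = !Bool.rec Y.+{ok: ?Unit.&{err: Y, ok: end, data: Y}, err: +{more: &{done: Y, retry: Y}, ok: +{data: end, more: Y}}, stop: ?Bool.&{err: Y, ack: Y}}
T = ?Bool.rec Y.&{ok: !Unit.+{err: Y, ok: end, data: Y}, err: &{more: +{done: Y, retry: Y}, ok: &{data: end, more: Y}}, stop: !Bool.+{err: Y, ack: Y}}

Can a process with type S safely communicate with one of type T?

YES

!Bool | ?Bool  ✓
  rec Y | rec Y  ✓ (μ self-dual)
    +{ok,err,stop} | &{ok,err,stop}  ✓ labels match
      • ok:
        ?Unit | !Unit  ✓
          &{err,ok,data} | +{err,ok,data}  ✓ labels match
            • err:
              Y | Y  ✓
            • ok:
              end | end  ✓
            • data:
              Y | Y  ✓
      • err:
        +{more,ok} | &{more,ok}  ✓ labels match
          • more:
            &{done,retry} | +{done,retry}  ✓ labels match
              • done:
                Y | Y  ✓
              • retry:
                Y | Y  ✓
          • ok:
            +{data,more} | &{data,more}  ✓ labels match
              • data:
                end | end  ✓
              • more:
                Y | Y  ✓
      • stop:
        ?Bool | !Bool  ✓
          &{err,ack} | +{err,ack}  ✓ labels match
            • err:
              Y | Y  ✓
            • ack:
              Y | Y  ✓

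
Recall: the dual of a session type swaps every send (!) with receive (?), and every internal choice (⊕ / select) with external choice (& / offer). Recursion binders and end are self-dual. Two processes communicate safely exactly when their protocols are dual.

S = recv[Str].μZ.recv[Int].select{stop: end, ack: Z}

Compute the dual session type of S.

recv[Str] = send[Str]
  μZ = μZ  (μ self-dual)
    recv[Int] = send[Int]
      select{stop,ack} = offer{stop,ack}  (⊕→&)
        case stop:
          dual(end) = end
        case ack:
          dual(Z) = Z

send[Str].μZ.send[Int].offer{stop: end, ack: Z}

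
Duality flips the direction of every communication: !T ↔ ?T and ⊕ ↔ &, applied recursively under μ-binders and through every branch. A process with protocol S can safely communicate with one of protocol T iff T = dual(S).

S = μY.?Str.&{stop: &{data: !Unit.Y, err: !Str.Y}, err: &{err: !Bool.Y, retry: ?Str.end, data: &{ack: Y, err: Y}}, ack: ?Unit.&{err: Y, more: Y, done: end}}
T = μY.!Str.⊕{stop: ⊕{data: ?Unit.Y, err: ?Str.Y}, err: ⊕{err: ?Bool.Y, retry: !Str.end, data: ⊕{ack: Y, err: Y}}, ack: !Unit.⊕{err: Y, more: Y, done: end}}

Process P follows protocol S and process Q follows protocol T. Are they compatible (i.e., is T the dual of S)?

YES

μY | μY  ✓ (μ self-dual)
  ?Str | !Str  ✓
    &{stop,err,ack} | ⊕{stop,err,ack}  ✓ labels match
      [stop]
        &{data,err} | ⊕{data,err}  ✓ labels match
          [data]
            !Unit | ?Unit  ✓
              Y | Y  ✓
          [err]
            !Str | ?Str  ✓
              Y | Y  ✓
      [err]
        &{err,retry,data} | ⊕{err,retry,data}  ✓ labels match
          [err]
            !Bool | ?Bool  ✓
              Y | Y  ✓
          [retry]
            ?Str | !Str  ✓
              end | end  ✓
          [data]
            &{ack,err} | ⊕{ack,err}  ✓ labels match
              [ack]
                Y | Y  ✓
              [err]
                Y | Y  ✓
      [ack]
        ?Unit | !Unit  ✓
          &{err,more,done} | ⊕{err,more,done}  ✓ labels match
            [err]
              Y | Y  ✓
            [more]
              Y | Y  ✓
            [done]
              end | end  ✓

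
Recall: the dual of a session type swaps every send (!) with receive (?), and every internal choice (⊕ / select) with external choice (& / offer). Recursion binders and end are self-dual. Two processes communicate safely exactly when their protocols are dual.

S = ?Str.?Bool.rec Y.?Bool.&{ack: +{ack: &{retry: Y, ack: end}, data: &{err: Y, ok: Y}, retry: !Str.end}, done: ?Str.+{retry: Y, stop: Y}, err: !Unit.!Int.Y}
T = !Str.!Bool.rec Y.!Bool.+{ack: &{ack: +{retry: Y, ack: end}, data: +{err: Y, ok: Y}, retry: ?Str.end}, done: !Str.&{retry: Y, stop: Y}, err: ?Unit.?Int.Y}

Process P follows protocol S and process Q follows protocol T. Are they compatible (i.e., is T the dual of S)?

YES

?Str ‖ !Str  ok
  ?Bool ‖ !Bool  ok
    rec Y ‖ rec Y  ok (rec unchanged)
      ?Bool ‖ !Bool  ok
        &{ack,done,err} ‖ +{ack,done,err}  ok same labels
          case ack:
            +{ack,data,retry} ‖ &{ack,data,retry}  ok same labels
              case ack:
                &{retry,ack} ‖ +{retry,ack}  ok same labels
                  case retry:
                    Y ‖ Y  ok
                  case ack:
                    end ‖ end  ok
              case data:
                &{err,ok} ‖ +{err,ok}  ok same labels
                  case err:
                    Y ‖ Y  ok
                  case ok:
                    Y ‖ Y  ok
              case retry:
                !Str ‖ ?Str  ok
                  end ‖ end  ok
          case done:
            ?Str ‖ !Str  ok
              +{retry,stop} ‖ &{retry,stop}  ok same labels
                case retry:
                  Y ‖ Y  ok
                case stop:
                  Y ‖ Y  ok
          case err:
            !Unit ‖ ?Unit  ok
              !Int ‖ ?Int  ok
                Y ‖ Y  ok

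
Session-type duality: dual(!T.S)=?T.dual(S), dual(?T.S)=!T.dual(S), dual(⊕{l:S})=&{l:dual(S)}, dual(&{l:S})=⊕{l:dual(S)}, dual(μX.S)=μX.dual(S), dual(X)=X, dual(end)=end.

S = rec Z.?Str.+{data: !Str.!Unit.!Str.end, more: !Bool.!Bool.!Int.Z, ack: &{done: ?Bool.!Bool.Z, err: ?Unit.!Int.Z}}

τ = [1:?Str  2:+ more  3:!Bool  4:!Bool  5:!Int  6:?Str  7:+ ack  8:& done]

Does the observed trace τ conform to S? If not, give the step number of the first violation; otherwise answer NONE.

@1 ?Str  match  cont: +{data: !Str.!Unit.!Str.end, more: !Bool.!Bool.!Int.rec Z.…, ack: &{done: ?Bool.!Bool.rec Z.…, err: ?Unit.!Int.rec Z.…}}
@2 + more  match  cont: !Bool.!Bool.!Int.rec Z.…
@3 !Bool  match  cont: !Bool.!Int.rec Z.…
@4 !Bool  match  cont: !Int.rec Z.…
@5 !Int  match  cont: rec Z.…
@6 ?Str  match  cont: +{data: !Str.!Unit.!Str.end, more: !Bool.!Bool.!Int.rec Z.…, ack: &{done: ?Bool.!Bool.rec Z.…, err: ?Unit.!Int.rec Z.…}}
@7 + ack  match  cont: &{done: ?Bool.!Bool.rec Z.…, err: ?Unit.!Int.rec Z.…}
@8 & done  match  cont: ?Bool.!Bool.rec Z.…
all 8 steps conform

NONE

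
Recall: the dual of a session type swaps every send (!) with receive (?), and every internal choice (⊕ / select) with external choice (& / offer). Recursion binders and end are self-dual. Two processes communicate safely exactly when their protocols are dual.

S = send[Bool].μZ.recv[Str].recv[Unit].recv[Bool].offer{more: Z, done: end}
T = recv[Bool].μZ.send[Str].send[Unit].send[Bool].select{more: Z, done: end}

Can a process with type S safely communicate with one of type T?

send[Bool] | recv[Bool]  ✓
  μZ | μZ  ✓ (μ self-dual)
    recv[Str] | send[Str]  ✓
      recv[Unit] | send[Unit]  ✓
        recv[Bool] | send[Bool]  ✓
          offer{more,done} | select{more,done}  ✓ labels match
            case more:
              Z | Z  ✓
            case done:
              end | end  ✓

YES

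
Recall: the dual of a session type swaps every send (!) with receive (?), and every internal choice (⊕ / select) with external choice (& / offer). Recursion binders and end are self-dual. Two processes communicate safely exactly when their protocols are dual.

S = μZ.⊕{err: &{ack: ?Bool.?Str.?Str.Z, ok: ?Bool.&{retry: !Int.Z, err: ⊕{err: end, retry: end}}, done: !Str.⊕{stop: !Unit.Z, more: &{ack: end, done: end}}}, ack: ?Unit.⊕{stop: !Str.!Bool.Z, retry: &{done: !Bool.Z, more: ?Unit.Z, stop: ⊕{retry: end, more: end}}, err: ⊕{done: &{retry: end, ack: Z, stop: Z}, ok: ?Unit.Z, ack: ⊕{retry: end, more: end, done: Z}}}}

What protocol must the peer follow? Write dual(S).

μZ.&{err: ⊕{ack: !Bool.!Str.!Str.Z, ok: !Bool.⊕{retry: ?Int.Z, err: &{err: end, retry: end}}, done: ?Str.&{stop: ?Unit.Z, more: ⊕{ack: end, done: end}}}, ack: !Unit.&{stop: ?Str.?Bool.Z, retry: ⊕{done: ?Bool.Z, more: !Unit.Z, stop: &{retry: end, more: end}}, err: &{done: ⊕{retry: end, ack: Z, stop: Z}, ok: !Unit.Z, ack: &{retry: end, more: end, done: Z}}}}

μZ ↦ μZ  (binder kept)
  ⊕{err,ack} ↦ &{err,ack}  (⊕→&)
    [err]
      &{ack,ok,done} ↦ ⊕{ack,ok,done}  (offer→select)
        [ack]
          ?Bool ↦ !Bool
            ?Str ↦ !Str
              ?Str ↦ !Str
                dual(Z) = Z
        [ok]
          ?Bool ↦ !Bool
            &{retry,err} ↦ ⊕{retry,err}  (offer→select)
              [retry]
                !Int ↦ ?Int
                  dual(Z) = Z
              [err]
                ⊕{err,retry} ↦ &{err,retry}  (⊕→&)
                  [err]
                    dual(end) = end
                  [retry]
                    dual(end) = end
        [done]
          !Str ↦ ?Str
            ⊕{stop,more} ↦ &{stop,more}  (⊕→&)
              [stop]
                !Unit ↦ ?Unit
                  dual(Z) = Z
              [more]
                &{ack,done} ↦ ⊕{ack,done}  (offer→select)
                  [ack]
                    dual(end) = end
                  [done]
                    dual(end) = end
    [ack]
      ?Unit ↦ !Unit
        ⊕{stop,retry,err} ↦ &{stop,retry,err}  (⊕→&)
          [stop]
            !Str ↦ ?Str
              !Bool ↦ ?Bool
                dual(Z) = Z
          [retry]
            &{done,more,stop} ↦ ⊕{done,more,stop}  (offer→select)
              [done]
                !Bool ↦ ?Bool
                  dual(Z) = Z
              [more]
                ?Unit ↦ !Unit
                  dual(Z) = Z
              [stop]
                ⊕{retry,more} ↦ &{retry,more}  (⊕→&)
                  [retry]
                    dual(end) = end
                  [more]
                    dual(end) = end
          [err]
            ⊕{done,ok,ack} ↦ &{done,ok,ack}  (⊕→&)
              [done]
                &{retry,ack,stop} ↦ ⊕{retry,ack,stop}  (offer→select)
                  [retry]
                    dual(end) = end
                  [ack]
                    dual(Z) = Z
                  [stop]
                    dual(Z) = Z
              [ok]
                ?Unit ↦ !Unit
                  dual(Z) = Z
              [ack]
                ⊕{retry,more,done} ↦ &{retry,more,done}  (⊕→&)
                  [retry]
                    dual(end) = end
                  [more]
                    dual(end) = end
                  [done]
                    dual(Z) = Z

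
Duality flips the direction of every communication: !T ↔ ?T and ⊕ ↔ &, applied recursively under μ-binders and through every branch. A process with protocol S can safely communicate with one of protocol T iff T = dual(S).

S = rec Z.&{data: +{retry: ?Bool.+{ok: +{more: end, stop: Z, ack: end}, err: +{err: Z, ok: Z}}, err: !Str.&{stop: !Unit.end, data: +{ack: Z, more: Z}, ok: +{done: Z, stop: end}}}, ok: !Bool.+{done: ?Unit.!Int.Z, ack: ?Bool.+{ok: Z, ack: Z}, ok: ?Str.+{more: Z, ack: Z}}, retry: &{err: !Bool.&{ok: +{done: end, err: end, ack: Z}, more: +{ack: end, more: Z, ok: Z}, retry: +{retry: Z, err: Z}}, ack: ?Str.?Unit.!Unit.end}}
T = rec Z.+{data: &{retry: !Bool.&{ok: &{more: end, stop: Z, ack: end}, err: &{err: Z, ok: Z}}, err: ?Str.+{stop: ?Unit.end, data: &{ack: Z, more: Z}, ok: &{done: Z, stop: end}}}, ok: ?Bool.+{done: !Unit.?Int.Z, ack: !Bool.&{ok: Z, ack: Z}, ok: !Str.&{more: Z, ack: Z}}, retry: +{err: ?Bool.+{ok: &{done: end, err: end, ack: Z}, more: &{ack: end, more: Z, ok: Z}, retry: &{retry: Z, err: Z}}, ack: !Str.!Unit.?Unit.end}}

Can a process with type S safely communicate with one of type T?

NO

rec Z vs rec Z  match (binder kept)
  &{data,ok,retry} vs +{data,ok,retry}  match label sets agree
    • data:
      +{retry,err} vs &{retry,err}  match label sets agree
        • retry:
          ?Bool vs !Bool  match
            +{ok,err} vs &{ok,err}  match label sets agree
              • ok:
                +{more,stop,ack} vs &{more,stop,ack}  match label sets agree
                  • more:
                    end vs end  match
                  • stop:
                    Z vs Z  match
                  • ack:
                    end vs end  match
              • err:
                +{err,ok} vs &{err,ok}  match label sets agree
                  • err:
                    Z vs Z  match
                  • ok:
                    Z vs Z  match
        • err:
          !Str vs ?Str  match
            &{stop,data,ok} vs +{stop,data,ok}  match label sets agree
              • stop:
                !Unit vs ?Unit  match
                  end vs end  match
              • data:
                +{ack,more} vs &{ack,more}  match label sets agree
                  • ack:
                    Z vs Z  match
                  • more:
                    Z vs Z  match
              • ok:
                +{done,stop} vs &{done,stop}  match label sets agree
                  • done:
                    Z vs Z  match
                  • stop:
                    end vs end  match
    • ok:
      !Bool vs ?Bool  match
        +{done,ack,ok} vs +{done,ack,ok}  ✗ choice polarity not flipped — not dual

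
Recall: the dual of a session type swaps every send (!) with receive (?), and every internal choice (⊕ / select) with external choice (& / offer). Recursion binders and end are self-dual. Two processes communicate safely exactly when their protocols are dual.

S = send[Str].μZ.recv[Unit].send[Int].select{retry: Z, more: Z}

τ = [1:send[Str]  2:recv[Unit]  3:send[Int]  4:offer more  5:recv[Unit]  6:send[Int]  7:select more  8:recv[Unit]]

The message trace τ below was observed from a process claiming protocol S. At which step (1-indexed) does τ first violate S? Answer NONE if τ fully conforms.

4

@1 send[Str]  ✓  residual = μZ.…
@2 recv[Unit]  ✓  residual = send[Int].select{retry: μZ.…, more: μZ.…}
@3 send[Int]  ✓  residual = select{retry: μZ.…, more: μZ.…}
@4 got offer more, protocol expects select retry or select more  ✗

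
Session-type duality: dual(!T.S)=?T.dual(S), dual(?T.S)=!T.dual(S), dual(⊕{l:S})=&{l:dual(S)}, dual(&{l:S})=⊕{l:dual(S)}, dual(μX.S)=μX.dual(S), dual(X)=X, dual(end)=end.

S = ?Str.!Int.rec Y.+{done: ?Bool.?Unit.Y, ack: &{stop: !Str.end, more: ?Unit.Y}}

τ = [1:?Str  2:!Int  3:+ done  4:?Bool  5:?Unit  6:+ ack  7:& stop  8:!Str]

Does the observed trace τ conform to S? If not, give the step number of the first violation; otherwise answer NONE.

NONE

step 1: ?Str  match  residual = !Int.rec Y.…
step 2: !Int  match  residual = rec Y.…
step 3: + done  match  residual = ?Bool.?Unit.rec Y.…
step 4: ?Bool  match  residual = ?Unit.rec Y.…
step 5: ?Unit  match  residual = rec Y.…
step 6: + ack  match  residual = &{stop: !Str.end, more: ?Unit.rec Y.…}
step 7: & stop  match  residual = !Str.end
step 8: !Str  match  residual = end
all 8 steps conform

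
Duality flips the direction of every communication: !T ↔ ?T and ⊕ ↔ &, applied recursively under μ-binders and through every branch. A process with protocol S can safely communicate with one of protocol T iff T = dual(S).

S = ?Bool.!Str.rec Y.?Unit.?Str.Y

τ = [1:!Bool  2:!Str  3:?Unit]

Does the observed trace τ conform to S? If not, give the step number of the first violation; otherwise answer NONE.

step 1: got !Bool, protocol expects ?Bool  ✗

1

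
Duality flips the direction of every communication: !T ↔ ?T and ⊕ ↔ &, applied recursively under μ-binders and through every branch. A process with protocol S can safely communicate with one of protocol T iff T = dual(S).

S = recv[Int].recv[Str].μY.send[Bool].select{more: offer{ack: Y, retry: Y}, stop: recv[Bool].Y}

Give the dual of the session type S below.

recv[Int] ↦ send[Int]
  recv[Str] ↦ send[Str]
    μY ↦ μY  (μ self-dual)
      send[Bool] ↦ recv[Bool]
        select{more,stop} ↦ offer{more,stop}  (⊕→&)
          case more:
            offer{ack,retry} ↦ select{ack,retry}  (external→internal)
              case ack:
                Y self-dual
              case retry:
                Y self-dual
          case stop:
            recv[Bool] ↦ send[Bool]
              Y self-dual

send[Int].send[Str].μY.recv[Bool].offer{more: select{ack: Y, retry: Y}, stop: send[Bool].Y}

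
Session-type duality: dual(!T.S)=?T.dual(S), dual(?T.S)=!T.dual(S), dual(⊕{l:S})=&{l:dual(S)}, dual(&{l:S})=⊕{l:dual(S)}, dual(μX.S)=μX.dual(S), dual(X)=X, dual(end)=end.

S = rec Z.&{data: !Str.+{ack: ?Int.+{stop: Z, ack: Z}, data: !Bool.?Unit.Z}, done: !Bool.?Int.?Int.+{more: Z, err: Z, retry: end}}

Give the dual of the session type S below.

rec Z = rec Z  (binder kept)
  &{data,done} = +{data,done}  (&→⊕)
    [data]
      !Str = ?Str
        +{ack,data} = &{ack,data}  (internal→external)
          [ack]
            ?Int = !Int
              +{stop,ack} = &{stop,ack}  (internal→external)
                [stop]
                  dual(Z) = Z
                [ack]
                  dual(Z) = Z
          [data]
            !Bool = ?Bool
              ?Unit = !Unit
                dual(Z) = Z
    [done]
      !Bool = ?Bool
        ?Int = !Int
          ?Int = !Int
            +{more,err,retry} = &{more,err,retry}  (internal→external)
              [more]
                dual(Z) = Z
              [err]
                dual(Z) = Z
              [retry]
                dual(end) = end

rec Z.+{data: ?Str.&{ack: !Int.&{stop: Z, ack: Z}, data: ?Bool.!Unit.Z}, done: ?Bool.!Int.!Int.&{more: Z, err: Z, retry: end}}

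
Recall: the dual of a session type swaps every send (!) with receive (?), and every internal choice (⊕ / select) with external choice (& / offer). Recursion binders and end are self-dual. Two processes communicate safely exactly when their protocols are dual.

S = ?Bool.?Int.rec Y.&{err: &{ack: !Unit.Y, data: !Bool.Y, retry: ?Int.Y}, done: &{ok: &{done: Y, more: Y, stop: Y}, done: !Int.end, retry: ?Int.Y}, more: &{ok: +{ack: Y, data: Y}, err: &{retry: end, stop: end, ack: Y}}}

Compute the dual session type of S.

!Bool.!Int.rec Y.+{err: +{ack: ?Unit.Y, data: ?Bool.Y, retry: !Int.Y}, done: +{ok: +{done: Y, more: Y, stop: Y}, done: ?Int.end, retry: !Int.Y}, more: +{ok: &{ack: Y, data: Y}, err: +{retry: end, stop: end, ack: Y}}}

?Bool ↦ !Bool
  ?Int ↦ !Int
    rec Y ↦ rec Y  (μ self-dual)
      &{err,done,more} ↦ +{err,done,more}  (offer→select)
        case err:
          &{ack,data,retry} ↦ +{ack,data,retry}  (offer→select)
            case ack:
              !Unit ↦ ?Unit
                Y self-dual
            case data:
              !Bool ↦ ?Bool
                Y self-dual
            case retry:
              ?Int ↦ !Int
                Y self-dual
        case done:
          &{ok,done,retry} ↦ +{ok,done,retry}  (offer→select)
            case ok:
              &{done,more,stop} ↦ +{done,more,stop}  (offer→select)
                case done:
                  Y self-dual
                case more:
                  Y self-dual
                case stop:
                  Y self-dual
            case done:
              !Int ↦ ?Int
                end self-dual
            case retry:
              ?Int ↦ !Int
                Y self-dual
        case more:
          &{ok,err} ↦ +{ok,err}  (offer→select)
            case ok:
              +{ack,data} ↦ &{ack,data}  (⊕→&)
                case ack:
                  Y self-dual
                case data:
                  Y self-dual
            case err:
              &{retry,stop,ack} ↦ +{retry,stop,ack}  (offer→select)
                case retry:
                  end self-dual
                case stop:
                  end self-dual
                case ack:
                  Y self-dual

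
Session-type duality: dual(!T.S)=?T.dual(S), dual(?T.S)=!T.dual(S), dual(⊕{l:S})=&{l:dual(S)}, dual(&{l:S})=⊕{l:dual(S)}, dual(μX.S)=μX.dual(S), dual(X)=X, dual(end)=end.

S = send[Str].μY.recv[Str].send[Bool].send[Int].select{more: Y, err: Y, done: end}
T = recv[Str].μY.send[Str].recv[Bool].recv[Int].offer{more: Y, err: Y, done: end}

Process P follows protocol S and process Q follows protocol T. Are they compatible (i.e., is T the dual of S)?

send[Str] | recv[Str]  match
  μY | μY  match (binder kept)
    recv[Str] | send[Str]  match
      send[Bool] | recv[Bool]  match
        send[Int] | recv[Int]  match
          select{more,err,done} | offer{more,err,done}  match labels match
            [more]
              Y | Y  match
            [err]
              Y | Y  match
            [done]
              end | end  match

YES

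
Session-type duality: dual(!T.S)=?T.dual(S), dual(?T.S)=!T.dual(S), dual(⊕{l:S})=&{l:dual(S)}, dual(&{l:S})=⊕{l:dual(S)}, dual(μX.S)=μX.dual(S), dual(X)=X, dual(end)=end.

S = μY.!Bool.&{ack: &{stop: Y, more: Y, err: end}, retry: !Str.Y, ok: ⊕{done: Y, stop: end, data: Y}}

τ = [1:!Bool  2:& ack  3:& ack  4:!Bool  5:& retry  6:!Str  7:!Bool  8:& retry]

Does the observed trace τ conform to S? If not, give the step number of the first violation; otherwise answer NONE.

3

[1] !Bool  ok  now at &{ack: &{stop: μY.…, more: μY.…, err: end}, retry: !Str.μY.…, ok: ⊕{done: μY.…, stop: end, data: μY.…}}
[2] & ack  ok  now at &{stop: μY.…, more: μY.…, err: end}
[3] got & ack, protocol expects & stop or & more or & err  ✗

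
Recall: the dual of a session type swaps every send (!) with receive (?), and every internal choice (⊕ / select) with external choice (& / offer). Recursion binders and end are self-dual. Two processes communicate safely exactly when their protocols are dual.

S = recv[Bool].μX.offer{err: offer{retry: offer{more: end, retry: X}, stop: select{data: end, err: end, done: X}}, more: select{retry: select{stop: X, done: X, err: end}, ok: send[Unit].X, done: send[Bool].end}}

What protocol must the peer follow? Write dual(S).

send[Bool].μX.select{err: select{retry: select{more: end, retry: X}, stop: offer{data: end, err: end, done: X}}, more: offer{retry: offer{stop: X, done: X, err: end}, ok: recv[Unit].X, done: recv[Bool].end}}

recv[Bool] = send[Bool]
  μX = μX  (binder kept)
    offer{err,more} = select{err,more}  (external→internal)
      case err:
        offer{retry,stop} = select{retry,stop}  (external→internal)
          case retry:
            offer{more,retry} = select{more,retry}  (external→internal)
              case more:
                end ↦ end
              case retry:
                X ↦ X
          case stop:
            select{data,err,done} = offer{data,err,done}  (internal→external)
              case data:
                end ↦ end
              case err:
                end ↦ end
              case done:
                X ↦ X
      case more:
        select{retry,ok,done} = offer{retry,ok,done}  (internal→external)
          case retry:
            select{stop,done,err} = offer{stop,done,err}  (internal→external)
              case stop:
                X ↦ X
              case done:
                X ↦ X
              case err:
                end ↦ end
          case ok:
            send[Unit] = recv[Unit]
              X ↦ X
          case done:
            send[Bool] = recv[Bool]
              end ↦ end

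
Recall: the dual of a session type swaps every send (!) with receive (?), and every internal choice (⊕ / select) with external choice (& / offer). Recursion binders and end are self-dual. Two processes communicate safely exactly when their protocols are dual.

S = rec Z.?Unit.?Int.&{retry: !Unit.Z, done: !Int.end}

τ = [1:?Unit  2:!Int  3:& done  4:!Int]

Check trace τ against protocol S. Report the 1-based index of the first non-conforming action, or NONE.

2

step 1: ?Unit  ✓  now at ?Int.&{retry: !Unit.rec Z.…, done: !Int.end}
step 2: got !Int, protocol expects ?Int  ✗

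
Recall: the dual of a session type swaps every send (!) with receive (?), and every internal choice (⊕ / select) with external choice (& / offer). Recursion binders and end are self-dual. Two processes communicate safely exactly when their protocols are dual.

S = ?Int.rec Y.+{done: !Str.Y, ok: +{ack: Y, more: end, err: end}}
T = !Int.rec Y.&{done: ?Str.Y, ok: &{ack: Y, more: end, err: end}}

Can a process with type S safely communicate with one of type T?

?Int vs !Int  match
  rec Y vs rec Y  match (μ self-dual)
    +{done,ok} vs &{done,ok}  match labels match
      • done:
        !Str vs ?Str  match
          Y vs Y  match
      • ok:
        +{ack,more,err} vs &{ack,more,err}  match labels match
          • ack:
            Y vs Y  match
          • more:
            end vs end  match
          • err:
            end vs end  match

YES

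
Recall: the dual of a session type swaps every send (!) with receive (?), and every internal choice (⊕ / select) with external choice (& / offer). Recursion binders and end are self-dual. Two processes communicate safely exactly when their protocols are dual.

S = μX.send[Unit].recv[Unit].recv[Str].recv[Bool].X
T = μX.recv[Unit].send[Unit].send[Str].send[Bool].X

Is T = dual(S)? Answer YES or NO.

YES

μX vs μX  ✓ (rec unchanged)
  send[Unit] vs recv[Unit]  ✓
    recv[Unit] vs send[Unit]  ✓
      recv[Str] vs send[Str]  ✓
        recv[Bool] vs send[Bool]  ✓
          X vs X  ✓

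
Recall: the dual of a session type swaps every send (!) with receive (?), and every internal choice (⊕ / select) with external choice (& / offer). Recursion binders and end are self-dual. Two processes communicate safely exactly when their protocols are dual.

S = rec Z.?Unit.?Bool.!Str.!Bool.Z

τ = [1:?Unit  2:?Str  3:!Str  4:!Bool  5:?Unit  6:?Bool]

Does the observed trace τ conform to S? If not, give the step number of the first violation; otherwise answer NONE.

step 1: ?Unit  match  residual = ?Bool.!Str.!Bool.rec Z.…
step 2: got ?Str, protocol expects ?Bool  ✗

2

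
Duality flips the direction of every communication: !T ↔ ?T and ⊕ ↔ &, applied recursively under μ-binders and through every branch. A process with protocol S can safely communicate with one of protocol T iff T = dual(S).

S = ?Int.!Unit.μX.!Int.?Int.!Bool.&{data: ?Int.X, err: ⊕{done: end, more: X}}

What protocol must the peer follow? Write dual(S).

!Int.?Unit.μX.?Int.!Int.?Bool.⊕{data: !Int.X, err: &{done: end, more: X}}

?Int = !Int
  !Unit = ?Unit
    μX = μX  (μ self-dual)
      !Int = ?Int
        ?Int = !Int
          !Bool = ?Bool
            &{data,err} = ⊕{data,err}  (external→internal)
              • data:
                ?Int = !Int
                  X self-dual
              • err:
                ⊕{done,more} = &{done,more}  (⊕→&)
                  • done:
                    end self-dual
                  • more:
                    X self-dual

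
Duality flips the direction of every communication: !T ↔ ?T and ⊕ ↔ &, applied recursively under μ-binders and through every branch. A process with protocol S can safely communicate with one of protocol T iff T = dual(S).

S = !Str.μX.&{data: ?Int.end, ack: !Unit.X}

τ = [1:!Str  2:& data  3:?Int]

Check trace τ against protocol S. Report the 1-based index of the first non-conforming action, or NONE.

[1] !Str  ✓  cont: μX.…
[2] & data  ✓  cont: ?Int.end
[3] ?Int  ✓  cont: end
trace exhausted — no violation

NONE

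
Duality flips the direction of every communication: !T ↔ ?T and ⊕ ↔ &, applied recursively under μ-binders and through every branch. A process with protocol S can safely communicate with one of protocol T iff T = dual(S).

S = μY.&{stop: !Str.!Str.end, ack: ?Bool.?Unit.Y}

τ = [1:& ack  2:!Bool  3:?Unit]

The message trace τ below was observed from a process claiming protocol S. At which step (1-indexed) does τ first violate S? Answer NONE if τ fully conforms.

@1 & ack  match  cont: ?Bool.?Unit.μY.…
@2 got !Bool, protocol expects ?Bool  ✗

2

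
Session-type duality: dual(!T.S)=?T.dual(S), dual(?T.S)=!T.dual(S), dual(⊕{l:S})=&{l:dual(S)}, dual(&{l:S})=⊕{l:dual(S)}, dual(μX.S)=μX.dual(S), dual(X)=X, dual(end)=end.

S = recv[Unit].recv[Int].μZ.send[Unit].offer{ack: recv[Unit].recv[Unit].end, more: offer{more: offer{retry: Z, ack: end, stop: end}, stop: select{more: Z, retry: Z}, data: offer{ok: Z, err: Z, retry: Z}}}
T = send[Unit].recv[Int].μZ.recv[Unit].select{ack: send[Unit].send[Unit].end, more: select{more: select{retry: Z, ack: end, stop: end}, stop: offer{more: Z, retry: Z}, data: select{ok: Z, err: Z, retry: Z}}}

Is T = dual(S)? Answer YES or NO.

recv[Unit] ‖ send[Unit]  ✓
  recv[Int] ‖ recv[Int]  ✗ same direction on both sides — not dual

NO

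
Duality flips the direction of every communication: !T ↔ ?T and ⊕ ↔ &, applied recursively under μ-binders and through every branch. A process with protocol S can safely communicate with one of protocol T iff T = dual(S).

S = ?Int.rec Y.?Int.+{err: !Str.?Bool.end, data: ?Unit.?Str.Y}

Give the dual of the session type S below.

!Int.rec Y.!Int.&{err: ?Str.!Bool.end, data: !Unit.!Str.Y}

?Int ↦ !Int
  rec Y ↦ rec Y  (μ self-dual)
    ?Int ↦ !Int
      +{err,data} ↦ &{err,data}  (select→offer)
        • err:
          !Str ↦ ?Str
            ?Bool ↦ !Bool
              dual(end) = end
        • data:
          ?Unit ↦ !Unit
            ?Str ↦ !Str
              dual(Y) = Y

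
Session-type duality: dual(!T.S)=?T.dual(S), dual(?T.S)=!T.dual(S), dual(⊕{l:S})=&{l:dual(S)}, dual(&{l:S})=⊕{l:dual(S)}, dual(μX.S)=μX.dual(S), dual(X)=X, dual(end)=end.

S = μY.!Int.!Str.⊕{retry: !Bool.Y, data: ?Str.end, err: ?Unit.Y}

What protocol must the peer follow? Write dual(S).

μY = μY  (binder kept)
  !Int = ?Int
    !Str = ?Str
      ⊕{retry,data,err} = &{retry,data,err}  (internal→external)
        [retry]
          !Bool = ?Bool
            Y self-dual
        [data]
          ?Str = !Str
            end self-dual
        [err]
          ?Unit = !Unit
            Y self-dual

μY.?Int.?Str.&{retry: ?Bool.Y, data: !Str.end, err: !Unit.Y}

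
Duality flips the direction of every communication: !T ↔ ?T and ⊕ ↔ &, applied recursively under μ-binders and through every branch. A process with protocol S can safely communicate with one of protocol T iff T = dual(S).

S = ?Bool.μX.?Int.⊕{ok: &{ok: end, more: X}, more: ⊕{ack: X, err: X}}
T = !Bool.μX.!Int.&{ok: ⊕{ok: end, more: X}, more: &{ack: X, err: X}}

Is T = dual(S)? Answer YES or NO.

?Bool | !Bool  ok
  μX | μX  ok (rec unchanged)
    ?Int | !Int  ok
      ⊕{ok,more} | &{ok,more}  ok labels match
        [ok]
          &{ok,more} | ⊕{ok,more}  ok labels match
            [ok]
              end | end  ok
            [more]
              X | X  ok
        [more]
          ⊕{ack,err} | &{ack,err}  ok labels match
            [ack]
              X | X  ok
            [err]
              X | X  ok

YES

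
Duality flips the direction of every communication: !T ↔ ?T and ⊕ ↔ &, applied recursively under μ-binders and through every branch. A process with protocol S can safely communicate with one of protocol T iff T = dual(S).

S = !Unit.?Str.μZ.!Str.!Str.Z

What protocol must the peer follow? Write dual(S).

?Unit.!Str.μZ.?Str.?Str.Z

!Unit → ?Unit
  ?Str → !Str
    μZ → μZ  (μ self-dual)
      !Str → ?Str
        !Str → ?Str
          dual(Z) = Z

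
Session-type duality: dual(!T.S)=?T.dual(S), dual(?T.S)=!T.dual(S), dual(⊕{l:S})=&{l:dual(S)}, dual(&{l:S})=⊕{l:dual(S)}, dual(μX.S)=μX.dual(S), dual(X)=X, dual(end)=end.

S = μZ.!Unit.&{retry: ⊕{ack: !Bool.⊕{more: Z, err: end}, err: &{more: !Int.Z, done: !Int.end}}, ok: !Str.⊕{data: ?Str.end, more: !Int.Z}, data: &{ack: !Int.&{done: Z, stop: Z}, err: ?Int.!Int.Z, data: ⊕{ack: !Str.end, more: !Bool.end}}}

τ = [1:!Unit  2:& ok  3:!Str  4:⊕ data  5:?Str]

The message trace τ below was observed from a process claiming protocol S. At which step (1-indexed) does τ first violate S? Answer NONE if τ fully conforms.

NONE

step 1: !Unit  ✓  cont: &{retry: ⊕{ack: !Bool.⊕{more: μZ.…, err: end}, err: &{more: !Int.μZ.…, done: !Int.end}}, ok: !Str.⊕{data: ?Str.end, more: !Int.μZ.…}, data: &{ack: !Int.&{done: μZ.…, stop: μZ.…}, err: ?Int.!Int.μZ.…, data: ⊕{ack: !Str.end, more: !Bool.end}}}
step 2: & ok  ✓  cont: !Str.⊕{data: ?Str.end, more: !Int.μZ.…}
step 3: !Str  ✓  cont: ⊕{data: ?Str.end, more: !Int.μZ.…}
step 4: ⊕ data  ✓  cont: ?Str.end
step 5: ?Str  ✓  cont: end
all 5 steps conform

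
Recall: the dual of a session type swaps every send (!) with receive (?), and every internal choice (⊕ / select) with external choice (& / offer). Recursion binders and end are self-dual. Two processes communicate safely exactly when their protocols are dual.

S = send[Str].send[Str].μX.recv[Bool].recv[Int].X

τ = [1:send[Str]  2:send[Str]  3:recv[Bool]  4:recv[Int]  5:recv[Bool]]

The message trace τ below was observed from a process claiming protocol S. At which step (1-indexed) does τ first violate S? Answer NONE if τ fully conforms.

[1] send[Str]  ✓  state: send[Str].μX.…
[2] send[Str]  ✓  state: μX.…
[3] recv[Bool]  ✓  state: recv[Int].μX.…
[4] recv[Int]  ✓  state: μX.…
[5] recv[Bool]  ✓  state: recv[Int].μX.…
trace exhausted — no violation

NONE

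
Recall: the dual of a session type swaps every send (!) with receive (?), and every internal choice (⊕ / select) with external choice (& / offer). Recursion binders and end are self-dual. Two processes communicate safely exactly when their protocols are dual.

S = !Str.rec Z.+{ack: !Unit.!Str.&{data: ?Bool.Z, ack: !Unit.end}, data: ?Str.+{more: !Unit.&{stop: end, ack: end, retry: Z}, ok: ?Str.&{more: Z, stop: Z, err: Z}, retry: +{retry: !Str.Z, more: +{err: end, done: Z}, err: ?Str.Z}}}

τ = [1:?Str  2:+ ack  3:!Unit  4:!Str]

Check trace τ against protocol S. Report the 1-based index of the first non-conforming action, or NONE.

@1 got ?Str, protocol expects !Str  ✗

1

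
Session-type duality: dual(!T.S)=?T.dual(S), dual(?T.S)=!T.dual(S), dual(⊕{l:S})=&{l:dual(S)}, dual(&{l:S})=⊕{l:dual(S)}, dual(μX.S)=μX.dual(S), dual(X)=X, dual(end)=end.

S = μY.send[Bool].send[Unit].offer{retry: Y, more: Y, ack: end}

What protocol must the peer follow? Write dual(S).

μY ↦ μY  (rec unchanged)
  send[Bool] ↦ recv[Bool]
    send[Unit] ↦ recv[Unit]
      offer{retry,more,ack} ↦ select{retry,more,ack}  (external→internal)
        case retry:
          dual(Y) = Y
        case more:
          dual(Y) = Y
        case ack:
          dual(end) = end

μY.recv[Bool].recv[Unit].select{retry: Y, more: Y, ack: end}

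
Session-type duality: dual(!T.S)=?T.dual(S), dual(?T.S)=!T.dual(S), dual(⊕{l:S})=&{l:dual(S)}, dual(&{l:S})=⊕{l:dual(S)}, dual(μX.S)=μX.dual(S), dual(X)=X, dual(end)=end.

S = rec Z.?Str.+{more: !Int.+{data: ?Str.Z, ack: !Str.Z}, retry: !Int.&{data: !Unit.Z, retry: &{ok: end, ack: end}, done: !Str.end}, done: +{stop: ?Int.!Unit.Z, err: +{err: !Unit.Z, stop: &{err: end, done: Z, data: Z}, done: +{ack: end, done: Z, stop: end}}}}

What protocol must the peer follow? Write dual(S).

rec Z = rec Z  (μ self-dual)
  ?Str = !Str
    +{more,retry,done} = &{more,retry,done}  (internal→external)
      [more]
        !Int = ?Int
          +{data,ack} = &{data,ack}  (internal→external)
            [data]
              ?Str = !Str
                Z ↦ Z
            [ack]
              !Str = ?Str
                Z ↦ Z
      [retry]
        !Int = ?Int
          &{data,retry,done} = +{data,retry,done}  (external→internal)
            [data]
              !Unit = ?Unit
                Z ↦ Z
            [retry]
              &{ok,ack} = +{ok,ack}  (external→internal)
                [ok]
                  end ↦ end
                [ack]
                  end ↦ end
            [done]
              !Str = ?Str
                end ↦ end
      [done]
        +{stop,err} = &{stop,err}  (internal→external)
          [stop]
            ?Int = !Int
              !Unit = ?Unit
                Z ↦ Z
          [err]
            +{err,stop,done} = &{err,stop,done}  (internal→external)
              [err]
                !Unit = ?Unit
                  Z ↦ Z
              [stop]
                &{err,done,data} = +{err,done,data}  (external→internal)
                  [err]
                    end ↦ end
                  [done]
                    Z ↦ Z
                  [data]
                    Z ↦ Z
              [done]
                +{ack,done,stop} = &{ack,done,stop}  (internal→external)
                  [ack]
                    end ↦ end
                  [done]
                    Z ↦ Z
                  [stop]
                    end ↦ end

rec Z.!Str.&{more: ?Int.&{data: !Str.Z, ack: ?Str.Z}, retry: ?Int.+{data: ?Unit.Z, retry: +{ok: end, ack: end}, done: ?Str.end}, done: &{stop: !Int.?Unit.Z, err: &{err: ?Unit.Z, stop: +{err: end, done: Z, data: Z}, done: &{ack: end, done: Z, stop: end}}}}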